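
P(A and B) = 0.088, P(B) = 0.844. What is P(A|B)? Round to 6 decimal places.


P(A|B) = P(A and B) / P(B) = 0.088 / 0.844 = 22/211 ≈ 0.10426540

0.104265


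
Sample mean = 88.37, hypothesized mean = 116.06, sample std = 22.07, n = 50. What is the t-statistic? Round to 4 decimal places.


t = (xbar - mu0) / (s/sqrt(n))
xbar - mu0 = 88.37 - 116.06 = -27.69
sqrt(50) ≈ 7.07106781
s/sqrt(n) = 22.07 / 7.07106781 ≈ 3.12116933
t = -27.69 / 3.12116933 ≈ -8.871675

-8.8717


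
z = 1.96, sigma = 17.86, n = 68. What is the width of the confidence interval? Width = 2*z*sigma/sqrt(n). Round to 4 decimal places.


width = 2*z*sigma/sqrt(n)
2*z*sigma = 2 * 1.96 * 17.86 = 70.0112
sqrt(68) ≈ 8.246211
width = 70.0112 / 8.246211 ≈ 8.490105

8.4901


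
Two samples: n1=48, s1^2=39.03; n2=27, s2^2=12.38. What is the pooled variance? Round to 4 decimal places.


sp^2 = ((n1-1)*s1^2 + (n2-1)*s2^2)/(n1+n2-2)
(n1-1)*s1^2 = 47 * 39.03 = 1834.41
(n2-1)*s2^2 = 26 * 12.38 = 321.88
numerator = 1834.41 + 321.88 = 2156.29
n1+n2-2 = 73
sp^2 = 2156.29 / 73 = 215629/7300 ≈ 29.538219

29.5382


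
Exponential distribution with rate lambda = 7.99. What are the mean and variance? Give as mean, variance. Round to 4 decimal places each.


mean = 1/lam, var = 1/lam^2
mean = 1 / 7.99 = 100/799 ≈ 0.125156
lam^2 = 7.99^2 = 63.8401
var = 1 / 63.8401 ≈ 0.015664

0.1252, 0.0157


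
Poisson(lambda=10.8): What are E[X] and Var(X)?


E[X] = Var(X) = lambda = 10.8

10.8, 10.8


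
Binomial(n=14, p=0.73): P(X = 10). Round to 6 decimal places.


P = C(n,k) * p^k * (1-p)^(n-k)
C(14,10) = 1001
p^k = 0.73^10 ≈ 0.04297626
(1-p)^(n-k) = 0.27^4 = 0.00531441
P = 1001 * 0.04297626 * 0.00531441 ≈ 0.228622

0.228622


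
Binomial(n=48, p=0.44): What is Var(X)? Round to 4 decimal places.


Var = n*p*(1-p) = 48 * 0.44 * 0.56 = 11.8272

11.8272


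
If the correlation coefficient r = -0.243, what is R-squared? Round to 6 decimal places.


R^2 = r^2 = (-0.243)^2 = 0.059049

0.059049


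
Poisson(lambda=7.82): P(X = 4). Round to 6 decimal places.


P = e^(-lam) * lam^k / k!
e^(-7.82) ≈ 0.0004016217
lam^k = 7.82^4 ≈ 3739.616026
k! = 4! = 24
P = 0.0004016217 * 3739.616026 / 24 ≈ 0.062580

0.062580


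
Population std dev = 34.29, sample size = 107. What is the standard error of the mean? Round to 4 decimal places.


SE = sigma / sqrt(n)
sqrt(107) ≈ 10.344080
SE = 34.29 / 10.344080 ≈ 3.314939

3.3149


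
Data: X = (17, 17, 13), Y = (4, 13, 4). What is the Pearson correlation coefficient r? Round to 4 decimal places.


r = sum((xi-xbar)(yi-ybar)) / sqrt(sum((xi-xbar)^2) * sum((yi-ybar)^2))
n = 3, xbar = 47/3 ≈ 15.666667, ybar = 21/3 = 7
Sxy = sum((xi-xbar)(yi-ybar)) = 12
Sxx = sum((xi-xbar)^2) = 32/3 ≈ 10.666667
Syy = sum((yi-ybar)^2) = 54
sqrt(Sxx*Syy) = 24
r = Sxy / sqrt(Sxx*Syy) = 12 / 24 = 0.5

0.5000


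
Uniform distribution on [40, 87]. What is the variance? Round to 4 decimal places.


Var = (b-a)^2 / 12
(b-a)^2 = (87 - 40)^2 = 2209
Var = 2209/12 ≈ 184.083333

184.0833


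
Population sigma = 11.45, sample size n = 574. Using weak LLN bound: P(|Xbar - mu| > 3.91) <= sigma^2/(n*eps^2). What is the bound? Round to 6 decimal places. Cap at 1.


bound = min(1, sigma^2/(n*eps^2))
sigma^2 = 11.45^2 = 131.1025
n*eps^2 = 574 * 3.91^2 = 574 * 15.2881 = 8775.3694
sigma^2/(n*eps^2) = 131.1025 / 8775.3694 ≈ 0.01493983

0.014940


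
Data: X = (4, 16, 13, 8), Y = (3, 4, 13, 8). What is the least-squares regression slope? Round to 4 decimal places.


b = sum((xi-xbar)(yi-ybar)) / sum((xi-xbar)^2)
n = 4, xbar = 41/4 = 10.25, ybar = 28/4 = 7
Sxy = sum((xi-xbar)(yi-ybar)) = 22
Sxx = sum((xi-xbar)^2) = 84.75
b = Sxy / Sxx = 88/339 ≈ 0.259587

0.2596


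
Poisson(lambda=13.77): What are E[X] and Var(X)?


E[X] = Var(X) = lambda = 13.77

13.77, 13.77


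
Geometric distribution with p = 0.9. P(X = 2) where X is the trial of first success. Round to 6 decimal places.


P = (1-p)^(k-1) * p
(1-p)^(k-1) = 0.1^1 = 0.1
P = 0.1 * 0.9 = 0.09

0.090000


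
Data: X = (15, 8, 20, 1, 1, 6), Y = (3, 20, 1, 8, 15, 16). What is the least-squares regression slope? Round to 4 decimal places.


b = sum((xi-xbar)(yi-ybar)) / sum((xi-xbar)^2)
n = 6, xbar = 51/6 = 8.5, ybar = 63/6 = 10.5
Sxy = sum((xi-xbar)(yi-ybar)) = -191.5
Sxx = sum((xi-xbar)^2) = 293.5
b = Sxy / Sxx = -383/587 ≈ -0.652470

-0.6525


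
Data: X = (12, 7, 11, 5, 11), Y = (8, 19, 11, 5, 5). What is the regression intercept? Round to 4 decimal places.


a = ybar - b*xbar, where b = sum((xi-xbar)(yi-ybar)) / sum((xi-xbar)^2)
n = 5, xbar = 46/5 = 9.2, ybar = 48/5 = 9.6
Sxy = sum((xi-xbar)(yi-ybar)) = -11.6
Sxx = sum((xi-xbar)^2) = 36.8
b = Sxy / Sxx = -29/92 ≈ -0.315217
a = 9.6 - (-0.315217) * 9.2 = 12.5

12.5000


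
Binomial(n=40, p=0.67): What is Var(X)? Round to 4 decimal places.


Var = n*p*(1-p) = 40 * 0.67 * 0.33 = 8.844

8.8440


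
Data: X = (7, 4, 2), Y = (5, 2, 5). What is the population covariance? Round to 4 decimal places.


Cov = (1/n)*sum((xi-xbar)(yi-ybar))
n = 3, xbar = 13/3 ≈ 4.333333, ybar = 12/3 = 4
sum((xi-xbar)(yi-ybar)) = 1
Cov = 1 / 3 = 1/3 ≈ 0.333333

0.3333


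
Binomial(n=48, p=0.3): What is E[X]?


E[X] = n*p = 48 * 0.3 = 14.4

14.4


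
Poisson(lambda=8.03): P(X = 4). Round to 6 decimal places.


P = e^(-lam) * lam^k / k!
e^(-8.03) ≈ 0.0003255482
lam^k = 8.03^4 ≈ 4157.786465
k! = 4! = 24
P = 0.0003255482 * 4157.786465 / 24 ≈ 0.056398

0.056398


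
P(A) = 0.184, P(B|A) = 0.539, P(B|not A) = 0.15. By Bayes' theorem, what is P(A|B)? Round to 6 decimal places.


P(A|B) = P(B|A)*P(A) / P(B), P(B) = P(B|A)*P(A) + P(B|not A)*P(not A)
P(B|A)*P(A) = 0.539 * 0.184 = 0.099176
P(B|not A)*P(not A) = 0.15 * 0.816 = 0.1224
P(B) = 0.099176 + 0.1224 = 0.221576
P(A|B) = 0.099176 / 0.221576 ≈ 0.44759360

0.447594


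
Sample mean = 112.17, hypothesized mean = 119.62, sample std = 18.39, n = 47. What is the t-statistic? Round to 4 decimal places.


t = (xbar - mu0) / (s/sqrt(n))
xbar - mu0 = 112.17 - 119.62 = -7.45
sqrt(47) ≈ 6.85565460
s/sqrt(n) = 18.39 / 6.85565460 ≈ 2.68245719
t = -7.45 / 2.68245719 ≈ -2.777304

-2.7773


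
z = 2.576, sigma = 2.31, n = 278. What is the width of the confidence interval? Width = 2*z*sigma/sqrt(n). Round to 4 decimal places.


width = 2*z*sigma/sqrt(n)
2*z*sigma = 2 * 2.576 * 2.31 = 11.90112
sqrt(278) ≈ 16.673332
width = 11.90112 / 16.673332 ≈ 0.713782

0.7138


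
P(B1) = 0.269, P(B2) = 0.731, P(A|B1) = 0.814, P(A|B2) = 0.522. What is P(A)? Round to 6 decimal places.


P(A) = P(A|B1)*P(B1) + P(A|B2)*P(B2)
P(A|B1)*P(B1) = 0.814 * 0.269 = 0.218966
P(A|B2)*P(B2) = 0.522 * 0.731 = 0.381582
P(A) = 0.218966 + 0.381582 = 0.600548

0.600548


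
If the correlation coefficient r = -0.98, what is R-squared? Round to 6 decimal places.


R^2 = r^2 = (-0.98)^2 = 0.9604

0.960400


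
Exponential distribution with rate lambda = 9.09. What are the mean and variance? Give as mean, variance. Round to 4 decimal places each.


mean = 1/lam, var = 1/lam^2
mean = 1 / 9.09 = 100/909 ≈ 0.110011
lam^2 = 9.09^2 = 82.6281
var = 1 / 82.6281 ≈ 0.012102

0.1100, 0.0121


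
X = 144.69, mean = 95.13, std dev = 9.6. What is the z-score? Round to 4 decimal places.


z = (X - mu) / sigma
X - mu = 144.69 - 95.13 = 49.56
z = 49.56 / 9.6 = 5.1625

5.1625


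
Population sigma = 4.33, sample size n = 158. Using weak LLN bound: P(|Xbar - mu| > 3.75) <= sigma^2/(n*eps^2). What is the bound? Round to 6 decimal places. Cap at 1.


bound = min(1, sigma^2/(n*eps^2))
sigma^2 = 4.33^2 = 18.7489
n*eps^2 = 158 * 3.75^2 = 158 * 14.0625 = 2221.875
sigma^2/(n*eps^2) = 18.7489 / 2221.875 ≈ 0.00843832

0.008438


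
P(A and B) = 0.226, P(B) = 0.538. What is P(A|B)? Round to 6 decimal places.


P(A|B) = P(A and B) / P(B) = 0.226 / 0.538 = 113/269 ≈ 0.42007435

0.420074


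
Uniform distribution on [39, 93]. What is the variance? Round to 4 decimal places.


Var = (b-a)^2 / 12
(b-a)^2 = (93 - 39)^2 = 2916
Var = 2916/12 = 243

243.0000


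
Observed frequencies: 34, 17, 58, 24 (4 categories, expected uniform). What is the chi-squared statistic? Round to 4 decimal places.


chi2 = sum((O-E)^2/E), E = total/4
total = 133, E = 133/4 = 33.25
(34 - 33.25)^2 / 33.25 = 0.5625 / 33.25 = 9/532 ≈ 0.016917
(17 - 33.25)^2 / 33.25 = 264.0625 / 33.25 = 4225/532 ≈ 7.941729
(58 - 33.25)^2 / 33.25 = 612.5625 / 33.25 = 9801/532 ≈ 18.422932
(24 - 33.25)^2 / 33.25 = 85.5625 / 33.25 = 1369/532 ≈ 2.573308
chi2 = 3851/133 ≈ 28.954887

28.9549


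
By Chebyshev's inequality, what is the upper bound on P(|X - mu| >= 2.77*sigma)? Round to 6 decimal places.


P <= 1/k^2
k^2 = 2.77^2 = 7.6729
1/k^2 = 1 / 7.6729 ≈ 0.13032882

0.130329


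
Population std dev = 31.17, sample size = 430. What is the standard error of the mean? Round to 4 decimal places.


SE = sigma / sqrt(n)
sqrt(430) ≈ 20.736441
SE = 31.17 / 20.736441 ≈ 1.503151

1.5032


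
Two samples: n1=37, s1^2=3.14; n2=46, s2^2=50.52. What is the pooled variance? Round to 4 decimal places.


sp^2 = ((n1-1)*s1^2 + (n2-1)*s2^2)/(n1+n2-2)
(n1-1)*s1^2 = 36 * 3.14 = 113.04
(n2-1)*s2^2 = 45 * 50.52 = 2273.4
numerator = 113.04 + 2273.4 = 2386.44
n1+n2-2 = 81
sp^2 = 2386.44 / 81 = 6629/225 ≈ 29.462222

29.4622


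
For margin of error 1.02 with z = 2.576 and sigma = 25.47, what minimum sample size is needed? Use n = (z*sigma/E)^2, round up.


z*sigma/E = 2.576 * 25.47 / 1.02 = 136689/2125 ≈ 64.324235
(z*sigma/E)^2 ≈ 4137.607246
round up: n = 4138

4138


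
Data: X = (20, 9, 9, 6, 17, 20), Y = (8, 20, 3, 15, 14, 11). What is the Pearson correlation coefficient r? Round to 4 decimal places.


r = sum((xi-xbar)(yi-ybar)) / sqrt(sum((xi-xbar)^2) * sum((yi-ybar)^2))
n = 6, xbar = 81/6 = 13.5, ybar = 71/6 ≈ 11.833333
Sxy = sum((xi-xbar)(yi-ybar)) = -43.5
Sxx = sum((xi-xbar)^2) = 193.5
Syy = sum((yi-ybar)^2) = 1049/6 ≈ 174.833333
sqrt(Sxx*Syy) ≈ 183.930014
r = Sxy / sqrt(Sxx*Syy) = -43.5 / 183.930014 ≈ -0.236503

-0.2365


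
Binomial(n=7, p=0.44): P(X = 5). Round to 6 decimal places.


P = C(n,k) * p^k * (1-p)^(n-k)
C(7,5) = 21
p^k = 0.44^5 ≈ 0.01649162
(1-p)^(n-k) = 0.56^2 = 0.3136
P = 21 * 0.01649162 * 0.3136 ≈ 0.108607

0.108607


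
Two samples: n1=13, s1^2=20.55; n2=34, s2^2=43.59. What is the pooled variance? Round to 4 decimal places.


sp^2 = ((n1-1)*s1^2 + (n2-1)*s2^2)/(n1+n2-2)
(n1-1)*s1^2 = 12 * 20.55 = 246.6
(n2-1)*s2^2 = 33 * 43.59 = 1438.47
numerator = 246.6 + 1438.47 = 1685.07
n1+n2-2 = 45
sp^2 = 1685.07 / 45 = 37.446

37.4460


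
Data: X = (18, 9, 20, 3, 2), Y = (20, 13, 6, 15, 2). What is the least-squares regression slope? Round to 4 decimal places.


b = sum((xi-xbar)(yi-ybar)) / sum((xi-xbar)^2)
n = 5, xbar = 52/5 = 10.4, ybar = 56/5 = 11.2
Sxy = sum((xi-xbar)(yi-ybar)) = 63.6
Sxx = sum((xi-xbar)^2) = 277.2
b = Sxy / Sxx = 53/231 ≈ 0.229437

0.2294


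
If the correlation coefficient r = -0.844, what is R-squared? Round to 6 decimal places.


R^2 = r^2 = (-0.844)^2 = 0.712336

0.712336


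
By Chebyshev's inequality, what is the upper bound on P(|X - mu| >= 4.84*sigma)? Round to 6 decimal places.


P <= 1/k^2
k^2 = 4.84^2 = 23.4256
1/k^2 = 1 / 23.4256 ≈ 0.04268834

0.042688


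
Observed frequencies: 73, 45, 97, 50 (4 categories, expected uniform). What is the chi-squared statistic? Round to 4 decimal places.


chi2 = sum((O-E)^2/E), E = total/4
total = 265, E = 265/4 = 66.25
(73 - 66.25)^2 / 66.25 = 45.5625 / 66.25 = 729/1060 ≈ 0.687736
(45 - 66.25)^2 / 66.25 = 451.5625 / 66.25 = 1445/212 ≈ 6.816038
(97 - 66.25)^2 / 66.25 = 945.5625 / 66.25 = 15129/1060 ≈ 14.272642
(50 - 66.25)^2 / 66.25 = 264.0625 / 66.25 = 845/212 ≈ 3.985849
chi2 = 6827/265 ≈ 25.762264

25.7623


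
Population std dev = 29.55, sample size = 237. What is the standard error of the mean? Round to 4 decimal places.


SE = sigma / sqrt(n)
sqrt(237) ≈ 15.394804
SE = 29.55 / 15.394804 ≈ 1.919479

1.9195


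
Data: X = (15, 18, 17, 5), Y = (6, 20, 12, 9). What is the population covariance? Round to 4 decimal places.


Cov = (1/n)*sum((xi-xbar)(yi-ybar))
n = 4, xbar = 55/4 = 13.75, ybar = 47/4 = 11.75
sum((xi-xbar)(yi-ybar)) = 52.75
Cov = 52.75 / 4 = 13.1875

13.1875


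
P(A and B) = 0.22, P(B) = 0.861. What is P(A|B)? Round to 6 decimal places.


P(A|B) = P(A and B) / P(B) = 0.22 / 0.861 = 220/861 ≈ 0.25551684

0.255517


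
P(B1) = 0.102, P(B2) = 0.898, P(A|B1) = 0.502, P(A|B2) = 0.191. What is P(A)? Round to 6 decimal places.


P(A) = P(A|B1)*P(B1) + P(A|B2)*P(B2)
P(A|B1)*P(B1) = 0.502 * 0.102 = 0.051204
P(A|B2)*P(B2) = 0.191 * 0.898 = 0.171518
P(A) = 0.051204 + 0.171518 = 0.222722

0.222722


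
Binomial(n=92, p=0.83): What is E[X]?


E[X] = n*p = 92 * 0.83 = 76.36

76.36


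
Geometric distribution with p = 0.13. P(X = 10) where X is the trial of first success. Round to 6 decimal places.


P = (1-p)^(k-1) * p
(1-p)^(k-1) = 0.87^9 ≈ 0.2855442
P = 0.2855442 * 0.13 ≈ 0.03712074

0.037121


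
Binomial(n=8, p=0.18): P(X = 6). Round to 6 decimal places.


P = C(n,k) * p^k * (1-p)^(n-k)
C(8,6) = 28
p^k = 0.18^6 ≈ 0.00003401222
(1-p)^(n-k) = 0.82^2 = 0.6724
P = 28 * 0.00003401222 * 0.6724 ≈ 0.000640

0.000640


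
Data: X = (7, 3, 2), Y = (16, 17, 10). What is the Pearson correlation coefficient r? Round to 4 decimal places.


r = sum((xi-xbar)(yi-ybar)) / sqrt(sum((xi-xbar)^2) * sum((yi-ybar)^2))
n = 3, xbar = 12/3 = 4, ybar = 43/3 ≈ 14.333333
Sxy = sum((xi-xbar)(yi-ybar)) = 11
Sxx = sum((xi-xbar)^2) = 14
Syy = sum((yi-ybar)^2) = 86/3 ≈ 28.666667
sqrt(Sxx*Syy) ≈ 20.033306
r = Sxy / sqrt(Sxx*Syy) = 11 / 20.033306 ≈ 0.549086

0.5491


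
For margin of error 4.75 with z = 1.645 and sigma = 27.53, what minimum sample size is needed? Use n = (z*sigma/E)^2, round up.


z*sigma/E = 1.645 * 27.53 / 4.75 ≈ 9.534074
(z*sigma/E)^2 ≈ 90.898561
round up: n = 91

91


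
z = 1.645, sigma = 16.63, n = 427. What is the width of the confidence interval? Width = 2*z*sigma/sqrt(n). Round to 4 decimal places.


width = 2*z*sigma/sqrt(n)
2*z*sigma = 2 * 1.645 * 16.63 = 54.7127
sqrt(427) ≈ 20.663978
width = 54.7127 / 20.663978 ≈ 2.647733

2.6477


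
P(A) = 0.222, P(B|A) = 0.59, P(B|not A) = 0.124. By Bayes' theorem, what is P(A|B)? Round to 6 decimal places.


P(A|B) = P(B|A)*P(A) / P(B), P(B) = P(B|A)*P(A) + P(B|not A)*P(not A)
P(B|A)*P(A) = 0.59 * 0.222 = 0.13098
P(B|not A)*P(not A) = 0.124 * 0.778 = 0.096472
P(B) = 0.13098 + 0.096472 = 0.227452
P(A|B) = 0.13098 / 0.227452 ≈ 0.57585776

0.575858


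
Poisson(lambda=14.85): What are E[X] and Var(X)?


E[X] = Var(X) = lambda = 14.85

14.85, 14.85


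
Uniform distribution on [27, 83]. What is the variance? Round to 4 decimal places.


Var = (b-a)^2 / 12
(b-a)^2 = (83 - 27)^2 = 3136
Var = 3136/12 ≈ 261.333333

261.3333


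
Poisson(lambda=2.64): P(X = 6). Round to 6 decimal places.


P = e^(-lam) * lam^k / k!
e^(-2.64) ≈ 0.07136127
lam^k = 2.64^6 ≈ 338.550579
k! = 6! = 720
P = 0.07136127 * 338.550579 / 720 ≈ 0.033555

0.033555


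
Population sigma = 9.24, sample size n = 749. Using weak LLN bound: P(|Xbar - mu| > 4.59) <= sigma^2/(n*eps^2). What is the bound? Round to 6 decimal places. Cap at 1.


bound = min(1, sigma^2/(n*eps^2))
sigma^2 = 9.24^2 = 85.3776
n*eps^2 = 749 * 4.59^2 = 749 * 21.0681 = 15780.0069
sigma^2/(n*eps^2) = 85.3776 / 15780.0069 ≈ 0.00541049

0.005410


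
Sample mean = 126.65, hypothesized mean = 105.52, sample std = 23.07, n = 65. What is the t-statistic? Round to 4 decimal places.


t = (xbar - mu0) / (s/sqrt(n))
xbar - mu0 = 126.65 - 105.52 = 21.13
sqrt(65) ≈ 8.06225775
s/sqrt(n) = 23.07 / 8.06225775 ≈ 2.86148133
t = 21.13 / 2.86148133 ≈ 7.384287

7.3843


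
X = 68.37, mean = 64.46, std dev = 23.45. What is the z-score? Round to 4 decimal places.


z = (X - mu) / sigma
X - mu = 68.37 - 64.46 = 3.91
z = 3.91 / 23.45 = 391/2345 ≈ 0.166738

0.1667


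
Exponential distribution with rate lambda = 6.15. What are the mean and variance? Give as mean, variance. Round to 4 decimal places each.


mean = 1/lam, var = 1/lam^2
mean = 1 / 6.15 = 20/123 ≈ 0.162602
lam^2 = 6.15^2 = 37.8225
var = 1 / 37.8225 ≈ 0.026439

0.1626, 0.0264


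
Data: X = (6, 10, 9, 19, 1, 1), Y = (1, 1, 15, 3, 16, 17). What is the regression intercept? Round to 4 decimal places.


a = ybar - b*xbar, where b = sum((xi-xbar)(yi-ybar)) / sum((xi-xbar)^2)
n = 6, xbar = 46/6 = 23/3 ≈ 7.666667, ybar = 53/6 ≈ 8.833333
Sxy = sum((xi-xbar)(yi-ybar)) = -496/3 ≈ -165.333333
Sxx = sum((xi-xbar)^2) = 682/3 ≈ 227.333333
b = Sxy / Sxx = -8/11 ≈ -0.727273
a = 8.833333 - (-0.727273) * 7.666667 = 317/22 ≈ 14.409091

14.4091


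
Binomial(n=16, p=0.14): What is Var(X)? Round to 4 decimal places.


Var = n*p*(1-p) = 16 * 0.14 * 0.86 = 1.9264

1.9264


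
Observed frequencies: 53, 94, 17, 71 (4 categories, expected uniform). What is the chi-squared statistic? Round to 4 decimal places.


chi2 = sum((O-E)^2/E), E = total/4
total = 235, E = 235/4 = 58.75
(53 - 58.75)^2 / 58.75 = 33.0625 / 58.75 = 529/940 ≈ 0.562766
(94 - 58.75)^2 / 58.75 = 1242.5625 / 58.75 = 21.15
(17 - 58.75)^2 / 58.75 = 1743.0625 / 58.75 = 27889/940 ≈ 29.669149
(71 - 58.75)^2 / 58.75 = 150.0625 / 58.75 = 2401/940 ≈ 2.554255
chi2 = 2535/47 ≈ 53.936170

53.9362


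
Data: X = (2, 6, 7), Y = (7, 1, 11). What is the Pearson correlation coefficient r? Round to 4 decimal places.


r = sum((xi-xbar)(yi-ybar)) / sqrt(sum((xi-xbar)^2) * sum((yi-ybar)^2))
n = 3, xbar = 15/3 = 5, ybar = 19/3 ≈ 6.333333
Sxy = sum((xi-xbar)(yi-ybar)) = 2
Sxx = sum((xi-xbar)^2) = 14
Syy = sum((yi-ybar)^2) = 152/3 ≈ 50.666667
sqrt(Sxx*Syy) ≈ 26.633312
r = Sxy / sqrt(Sxx*Syy) = 2 / 26.633312 ≈ 0.075094

0.0751


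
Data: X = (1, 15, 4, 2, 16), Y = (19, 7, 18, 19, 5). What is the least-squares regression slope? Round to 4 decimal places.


b = sum((xi-xbar)(yi-ybar)) / sum((xi-xbar)^2)
n = 5, xbar = 38/5 = 7.6, ybar = 68/5 = 13.6
Sxy = sum((xi-xbar)(yi-ybar)) = -202.8
Sxx = sum((xi-xbar)^2) = 213.2
b = Sxy / Sxx = -39/41 ≈ -0.951220

-0.9512


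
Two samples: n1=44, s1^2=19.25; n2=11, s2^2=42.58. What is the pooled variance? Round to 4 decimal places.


sp^2 = ((n1-1)*s1^2 + (n2-1)*s2^2)/(n1+n2-2)
(n1-1)*s1^2 = 43 * 19.25 = 827.75
(n2-1)*s2^2 = 10 * 42.58 = 425.8
numerator = 827.75 + 425.8 = 1253.55
n1+n2-2 = 53
sp^2 = 1253.55 / 53 = 25071/1060 ≈ 23.651887

23.6519


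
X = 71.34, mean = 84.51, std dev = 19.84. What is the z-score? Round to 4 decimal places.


z = (X - mu) / sigma
X - mu = 71.34 - 84.51 = -13.17
z = -13.17 / 19.84 = -1317/1984 ≈ -0.663810

-0.6638


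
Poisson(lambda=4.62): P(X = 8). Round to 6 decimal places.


P = e^(-lam) * lam^k / k!
e^(-4.62) ≈ 0.009852796
lam^k = 4.62^8 ≈ 207556.244706
k! = 8! = 40320
P = 0.009852796 * 207556.244706 / 40320 ≈ 0.050719

0.050719


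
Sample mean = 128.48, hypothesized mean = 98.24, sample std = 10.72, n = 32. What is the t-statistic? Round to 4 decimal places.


t = (xbar - mu0) / (s/sqrt(n))
xbar - mu0 = 128.48 - 98.24 = 30.24
sqrt(32) ≈ 5.65685425
s/sqrt(n) = 10.72 / 5.65685425 ≈ 1.89504617
t = 30.24 / 1.89504617 ≈ 15.957395

15.9574


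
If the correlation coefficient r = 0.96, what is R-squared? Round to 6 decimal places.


R^2 = r^2 = (0.96)^2 = 0.9216

0.921600


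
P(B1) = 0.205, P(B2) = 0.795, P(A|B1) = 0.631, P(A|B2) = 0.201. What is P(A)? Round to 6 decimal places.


P(A) = P(A|B1)*P(B1) + P(A|B2)*P(B2)
P(A|B1)*P(B1) = 0.631 * 0.205 = 0.129355
P(A|B2)*P(B2) = 0.201 * 0.795 = 0.159795
P(A) = 0.129355 + 0.159795 = 0.28915

0.289150


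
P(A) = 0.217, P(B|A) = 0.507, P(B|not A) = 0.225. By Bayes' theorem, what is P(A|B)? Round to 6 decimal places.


P(A|B) = P(B|A)*P(A) / P(B), P(B) = P(B|A)*P(A) + P(B|not A)*P(not A)
P(B|A)*P(A) = 0.507 * 0.217 = 0.110019
P(B|not A)*P(not A) = 0.225 * 0.783 = 0.176175
P(B) = 0.110019 + 0.176175 = 0.286194
P(A|B) = 0.110019 / 0.286194 ≈ 0.38442106

0.384421


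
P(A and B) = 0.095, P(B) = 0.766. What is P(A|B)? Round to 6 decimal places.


P(A|B) = P(A and B) / P(B) = 0.095 / 0.766 = 95/766 ≈ 0.12402089

0.124021


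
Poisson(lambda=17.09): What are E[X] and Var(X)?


E[X] = Var(X) = lambda = 17.09

17.09, 17.09


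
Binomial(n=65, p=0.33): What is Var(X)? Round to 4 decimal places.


Var = n*p*(1-p) = 65 * 0.33 * 0.67 = 14.3715

14.3715


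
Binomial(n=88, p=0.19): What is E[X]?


E[X] = n*p = 88 * 0.19 = 16.72

16.72


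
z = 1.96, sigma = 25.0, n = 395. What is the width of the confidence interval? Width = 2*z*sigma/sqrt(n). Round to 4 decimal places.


width = 2*z*sigma/sqrt(n)
2*z*sigma = 2 * 1.96 * 25.0 = 98
sqrt(395) ≈ 19.874607
width = 98 / 19.874607 ≈ 4.930915

4.9309


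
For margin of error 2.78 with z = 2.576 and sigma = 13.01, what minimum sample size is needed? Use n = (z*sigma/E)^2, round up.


z*sigma/E = 2.576 * 13.01 / 2.78 ≈ 12.055309
(z*sigma/E)^2 ≈ 145.330484
round up: n = 146

146


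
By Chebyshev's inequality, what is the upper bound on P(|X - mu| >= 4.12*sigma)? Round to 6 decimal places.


P <= 1/k^2
k^2 = 4.12^2 = 16.9744
1/k^2 = 1 / 16.9744 ≈ 0.05891224

0.058912


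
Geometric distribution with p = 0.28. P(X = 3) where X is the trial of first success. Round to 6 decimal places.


P = (1-p)^(k-1) * p
(1-p)^(k-1) = 0.72^2 = 0.5184
P = 0.5184 * 0.28 = 0.145152

0.145152


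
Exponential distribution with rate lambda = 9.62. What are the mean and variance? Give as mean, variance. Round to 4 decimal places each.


mean = 1/lam, var = 1/lam^2
mean = 1 / 9.62 = 50/481 ≈ 0.103950
lam^2 = 9.62^2 = 92.5444
var = 1 / 92.5444 ≈ 0.010806

0.1040, 0.0108


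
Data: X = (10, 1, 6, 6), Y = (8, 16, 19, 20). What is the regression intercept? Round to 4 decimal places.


a = ybar - b*xbar, where b = sum((xi-xbar)(yi-ybar)) / sum((xi-xbar)^2)
n = 4, xbar = 23/4 = 5.75, ybar = 63/4 = 15.75
Sxy = sum((xi-xbar)(yi-ybar)) = -32.25
Sxx = sum((xi-xbar)^2) = 40.75
b = Sxy / Sxx = -129/163 ≈ -0.791411
a = 15.75 - (-0.791411) * 5.75 = 3309/163 ≈ 20.300613

20.3006


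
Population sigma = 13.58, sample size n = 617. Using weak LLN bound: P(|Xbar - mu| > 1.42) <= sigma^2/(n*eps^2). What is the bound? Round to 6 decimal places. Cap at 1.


bound = min(1, sigma^2/(n*eps^2))
sigma^2 = 13.58^2 = 184.4164
n*eps^2 = 617 * 1.42^2 = 617 * 2.0164 = 1244.1188
sigma^2/(n*eps^2) = 184.4164 / 1244.1188 ≈ 0.14823054

0.148231


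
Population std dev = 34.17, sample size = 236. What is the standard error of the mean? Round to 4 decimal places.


SE = sigma / sqrt(n)
sqrt(236) ≈ 15.362291
SE = 34.17 / 15.362291 ≈ 2.224278

2.2243


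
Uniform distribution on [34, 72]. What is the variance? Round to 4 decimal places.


Var = (b-a)^2 / 12
(b-a)^2 = (72 - 34)^2 = 1444
Var = 1444/12 ≈ 120.333333

120.3333


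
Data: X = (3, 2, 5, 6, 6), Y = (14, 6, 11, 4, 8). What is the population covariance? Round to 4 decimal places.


Cov = (1/n)*sum((xi-xbar)(yi-ybar))
n = 5, xbar = 22/5 = 4.4, ybar = 43/5 = 8.6
sum((xi-xbar)(yi-ybar)) = -8.2
Cov = -8.2 / 5 = -1.64

-1.6400


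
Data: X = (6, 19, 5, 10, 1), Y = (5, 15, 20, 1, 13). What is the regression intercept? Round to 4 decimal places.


a = ybar - b*xbar, where b = sum((xi-xbar)(yi-ybar)) / sum((xi-xbar)^2)
n = 5, xbar = 41/5 = 8.2, ybar = 54/5 = 10.8
Sxy = sum((xi-xbar)(yi-ybar)) = -4.8
Sxx = sum((xi-xbar)^2) = 186.8
b = Sxy / Sxx = -12/467 ≈ -0.025696
a = 10.8 - (-0.025696) * 8.2 = 5142/467 ≈ 11.010707

11.0107


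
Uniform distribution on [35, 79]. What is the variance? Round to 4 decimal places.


Var = (b-a)^2 / 12
(b-a)^2 = (79 - 35)^2 = 1936
Var = 1936/12 ≈ 161.333333

161.3333


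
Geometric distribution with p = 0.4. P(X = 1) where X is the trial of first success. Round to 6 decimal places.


P = (1-p)^(k-1) * p
(1-p)^(k-1) = 0.6^0 = 1
P = 1 * 0.4 = 0.4

0.400000


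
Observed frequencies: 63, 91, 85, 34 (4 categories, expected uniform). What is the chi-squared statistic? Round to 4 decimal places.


chi2 = sum((O-E)^2/E), E = total/4
total = 273, E = 273/4 = 68.25
(63 - 68.25)^2 / 68.25 = 27.5625 / 68.25 = 21/52 ≈ 0.403846
(91 - 68.25)^2 / 68.25 = 517.5625 / 68.25 = 91/12 ≈ 7.583333
(85 - 68.25)^2 / 68.25 = 280.5625 / 68.25 = 4489/1092 ≈ 4.110806
(34 - 68.25)^2 / 68.25 = 1173.0625 / 68.25 = 18769/1092 ≈ 17.187729
chi2 = 205/7 ≈ 29.285714

29.2857


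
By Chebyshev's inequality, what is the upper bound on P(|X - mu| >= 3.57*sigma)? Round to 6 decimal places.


P <= 1/k^2
k^2 = 3.57^2 = 12.7449
1/k^2 = 1 / 12.7449 ≈ 0.07846276

0.078463


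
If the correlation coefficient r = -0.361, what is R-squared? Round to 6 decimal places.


R^2 = r^2 = (-0.361)^2 = 0.130321

0.130321


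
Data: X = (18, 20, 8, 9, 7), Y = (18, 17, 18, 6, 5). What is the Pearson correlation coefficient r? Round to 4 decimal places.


r = sum((xi-xbar)(yi-ybar)) / sqrt(sum((xi-xbar)^2) * sum((yi-ybar)^2))
n = 5, xbar = 62/5 = 12.4, ybar = 64/5 = 12.8
Sxy = sum((xi-xbar)(yi-ybar)) = 103.4
Sxx = sum((xi-xbar)^2) = 149.2
Syy = sum((yi-ybar)^2) = 178.8
sqrt(Sxx*Syy) ≈ 163.330830
r = Sxy / sqrt(Sxx*Syy) = 103.4 / 163.330830 ≈ 0.633071

0.6331


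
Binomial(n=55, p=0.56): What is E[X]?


E[X] = n*p = 55 * 0.56 = 30.8

30.8


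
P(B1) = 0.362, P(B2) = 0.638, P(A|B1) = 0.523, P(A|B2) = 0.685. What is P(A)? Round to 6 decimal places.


P(A) = P(A|B1)*P(B1) + P(A|B2)*P(B2)
P(A|B1)*P(B1) = 0.523 * 0.362 = 0.189326
P(A|B2)*P(B2) = 0.685 * 0.638 = 0.43703
P(A) = 0.189326 + 0.43703 = 0.626356

0.626356


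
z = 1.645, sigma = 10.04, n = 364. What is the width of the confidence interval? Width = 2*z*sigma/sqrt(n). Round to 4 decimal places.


width = 2*z*sigma/sqrt(n)
2*z*sigma = 2 * 1.645 * 10.04 = 33.0316
sqrt(364) ≈ 19.078784
width = 33.0316 / 19.078784 ≈ 1.731326

1.7313


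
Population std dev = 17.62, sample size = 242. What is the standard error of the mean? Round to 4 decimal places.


SE = sigma / sqrt(n)
sqrt(242) ≈ 15.556349
SE = 17.62 / 15.556349 ≈ 1.132656

1.1327


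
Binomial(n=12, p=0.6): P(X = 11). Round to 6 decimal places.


P = C(n,k) * p^k * (1-p)^(n-k)
C(12,11) = 12
p^k = 0.6^11 ≈ 0.003627971
(1-p)^(n-k) = 0.4^1 = 0.4
P = 12 * 0.003627971 * 0.4 ≈ 0.017414

0.017414


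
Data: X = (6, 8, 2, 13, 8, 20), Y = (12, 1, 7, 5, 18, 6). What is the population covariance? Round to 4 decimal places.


Cov = (1/n)*sum((xi-xbar)(yi-ybar))
n = 6, xbar = 57/6 = 9.5, ybar = 49/6 ≈ 8.166667
sum((xi-xbar)(yi-ybar)) = -42.5
Cov = -42.5 / 6 = -85/12 ≈ -7.083333

-7.0833


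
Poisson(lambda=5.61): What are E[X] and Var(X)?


E[X] = Var(X) = lambda = 5.61

5.61, 5.61


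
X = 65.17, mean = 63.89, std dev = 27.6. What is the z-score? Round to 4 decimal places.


z = (X - mu) / sigma
X - mu = 65.17 - 63.89 = 1.28
z = 1.28 / 27.6 = 16/345 ≈ 0.046377

0.0464


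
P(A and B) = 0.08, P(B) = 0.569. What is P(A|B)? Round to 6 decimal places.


P(A|B) = P(A and B) / P(B) = 0.08 / 0.569 = 80/569 ≈ 0.14059754

0.140598


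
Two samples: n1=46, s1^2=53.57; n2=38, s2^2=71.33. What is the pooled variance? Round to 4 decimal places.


sp^2 = ((n1-1)*s1^2 + (n2-1)*s2^2)/(n1+n2-2)
(n1-1)*s1^2 = 45 * 53.57 = 2410.65
(n2-1)*s2^2 = 37 * 71.33 = 2639.21
numerator = 2410.65 + 2639.21 = 5049.86
n1+n2-2 = 82
sp^2 = 5049.86 / 82 = 252493/4100 ≈ 61.583659

61.5837


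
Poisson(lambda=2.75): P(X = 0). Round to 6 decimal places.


P = e^(-lam) * lam^k / k!
e^(-2.75) ≈ 0.06392786
lam^k = 2.75^0 = 1
k! = 0! = 1
P = 0.06392786 * 1 / 1 ≈ 0.063928

0.063928


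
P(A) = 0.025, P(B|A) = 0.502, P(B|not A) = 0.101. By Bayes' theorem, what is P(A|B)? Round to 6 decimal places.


P(A|B) = P(B|A)*P(A) / P(B), P(B) = P(B|A)*P(A) + P(B|not A)*P(not A)
P(B|A)*P(A) = 0.502 * 0.025 = 0.01255
P(B|not A)*P(not A) = 0.101 * 0.975 = 0.098475
P(B) = 0.01255 + 0.098475 = 0.111025
P(A|B) = 0.01255 / 0.111025 = 502/4441 ≈ 0.11303760

0.113038


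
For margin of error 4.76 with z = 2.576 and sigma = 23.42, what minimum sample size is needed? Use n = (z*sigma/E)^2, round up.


z*sigma/E = 2.576 * 23.42 / 4.76 = 26933/2125 ≈ 12.674353
(z*sigma/E)^2 ≈ 160.639222
round up: n = 161

161


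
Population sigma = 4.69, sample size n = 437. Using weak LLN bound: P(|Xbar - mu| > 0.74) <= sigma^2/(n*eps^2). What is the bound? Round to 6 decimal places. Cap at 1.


bound = min(1, sigma^2/(n*eps^2))
sigma^2 = 4.69^2 = 21.9961
n*eps^2 = 437 * 0.74^2 = 437 * 0.5476 = 239.3012
sigma^2/(n*eps^2) = 21.9961 / 239.3012 ≈ 0.09191805

0.091918


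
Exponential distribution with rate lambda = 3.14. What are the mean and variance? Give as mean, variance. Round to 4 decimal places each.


mean = 1/lam, var = 1/lam^2
mean = 1 / 3.14 = 50/157 ≈ 0.318471
lam^2 = 3.14^2 = 9.8596
var = 1 / 9.8596 ≈ 0.101424

0.3185, 0.1014


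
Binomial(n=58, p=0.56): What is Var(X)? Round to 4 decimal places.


Var = n*p*(1-p) = 58 * 0.56 * 0.44 = 14.2912

14.2912


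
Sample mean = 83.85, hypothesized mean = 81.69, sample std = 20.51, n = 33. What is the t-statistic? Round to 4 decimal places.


t = (xbar - mu0) / (s/sqrt(n))
xbar - mu0 = 83.85 - 81.69 = 2.16
sqrt(33) ≈ 5.74456265
s/sqrt(n) = 20.51 / 5.74456265 ≈ 3.57033272
t = 2.16 / 3.57033272 ≈ 0.604986

0.6050


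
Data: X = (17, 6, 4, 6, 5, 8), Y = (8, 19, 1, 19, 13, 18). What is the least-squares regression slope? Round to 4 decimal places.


b = sum((xi-xbar)(yi-ybar)) / sum((xi-xbar)^2)
n = 6, xbar = 46/6 = 23/3 ≈ 7.666667, ybar = 78/6 = 13
Sxy = sum((xi-xbar)(yi-ybar)) = -21
Sxx = sum((xi-xbar)^2) = 340/3 ≈ 113.333333
b = Sxy / Sxx = -63/340 ≈ -0.185294

-0.1853


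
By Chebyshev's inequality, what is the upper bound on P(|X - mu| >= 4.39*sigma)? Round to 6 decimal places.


P <= 1/k^2
k^2 = 4.39^2 = 19.2721
1/k^2 = 1 / 19.2721 ≈ 0.05188848

0.051888


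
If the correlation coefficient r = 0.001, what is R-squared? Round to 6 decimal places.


R^2 = r^2 = (0.001)^2 = 0.000001

0.000001


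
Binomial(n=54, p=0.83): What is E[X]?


E[X] = n*p = 54 * 0.83 = 44.82

44.82


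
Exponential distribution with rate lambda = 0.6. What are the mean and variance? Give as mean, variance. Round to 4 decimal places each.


mean = 1/lam, var = 1/lam^2
mean = 1 / 0.6 = 5/3 ≈ 1.666667
lam^2 = 0.6^2 = 0.36
var = 1 / 0.36 = 25/9 ≈ 2.777778

1.6667, 2.7778


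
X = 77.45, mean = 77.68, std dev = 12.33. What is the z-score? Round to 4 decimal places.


z = (X - mu) / sigma
X - mu = 77.45 - 77.68 = -0.23
z = -0.23 / 12.33 = -23/1233 ≈ -0.018654

-0.0187


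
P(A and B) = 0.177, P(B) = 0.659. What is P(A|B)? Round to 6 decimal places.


P(A|B) = P(A and B) / P(B) = 0.177 / 0.659 = 177/659 ≈ 0.26858877

0.268589


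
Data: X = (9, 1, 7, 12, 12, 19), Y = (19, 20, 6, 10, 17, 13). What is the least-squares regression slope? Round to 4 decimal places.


b = sum((xi-xbar)(yi-ybar)) / sum((xi-xbar)^2)
n = 6, xbar = 60/6 = 10, ybar = 85/6 ≈ 14.166667
Sxy = sum((xi-xbar)(yi-ybar)) = -46
Sxx = sum((xi-xbar)^2) = 180
b = Sxy / Sxx = -23/90 ≈ -0.255556

-0.2556


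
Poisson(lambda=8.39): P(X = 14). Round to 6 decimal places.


P = e^(-lam) * lam^k / k!
e^(-8.39) ≈ 0.0002271273
lam^k = 8.39^14 ≈ 8563818445566.576397
k! = 14! = 87178291200
P = 0.0002271273 * 8563818445566.576397 / 87178291200 ≈ 0.022311

0.022311


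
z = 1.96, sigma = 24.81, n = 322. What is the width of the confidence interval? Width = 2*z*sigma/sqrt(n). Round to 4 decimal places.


width = 2*z*sigma/sqrt(n)
2*z*sigma = 2 * 1.96 * 24.81 = 97.2552
sqrt(322) ≈ 17.944358
width = 97.2552 / 17.944358 ≈ 5.419820

5.4198


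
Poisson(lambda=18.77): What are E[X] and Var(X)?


E[X] = Var(X) = lambda = 18.77

18.77, 18.77


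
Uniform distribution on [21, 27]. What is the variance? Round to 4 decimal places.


Var = (b-a)^2 / 12
(b-a)^2 = (27 - 21)^2 = 36
Var = 36/12 = 3

3.0000


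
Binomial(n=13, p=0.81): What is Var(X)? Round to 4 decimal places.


Var = n*p*(1-p) = 13 * 0.81 * 0.19 = 2.0007

2.0007


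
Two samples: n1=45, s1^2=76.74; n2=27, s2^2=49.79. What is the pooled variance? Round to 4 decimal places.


sp^2 = ((n1-1)*s1^2 + (n2-1)*s2^2)/(n1+n2-2)
(n1-1)*s1^2 = 44 * 76.74 = 3376.56
(n2-1)*s2^2 = 26 * 49.79 = 1294.54
numerator = 3376.56 + 1294.54 = 4671.1
n1+n2-2 = 70
sp^2 = 4671.1 / 70 = 66.73

66.7300


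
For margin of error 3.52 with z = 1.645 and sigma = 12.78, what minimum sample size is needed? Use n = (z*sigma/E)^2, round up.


z*sigma/E = 1.645 * 12.78 / 3.52 ≈ 5.972472
(z*sigma/E)^2 ≈ 35.670417
round up: n = 36

36


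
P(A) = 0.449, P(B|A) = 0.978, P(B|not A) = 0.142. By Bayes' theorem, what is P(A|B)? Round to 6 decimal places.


P(A|B) = P(B|A)*P(A) / P(B), P(B) = P(B|A)*P(A) + P(B|not A)*P(not A)
P(B|A)*P(A) = 0.978 * 0.449 = 0.439122
P(B|not A)*P(not A) = 0.142 * 0.551 = 0.078242
P(B) = 0.439122 + 0.078242 = 0.517364
P(A|B) = 0.439122 / 0.517364 ≈ 0.84876799

0.848768


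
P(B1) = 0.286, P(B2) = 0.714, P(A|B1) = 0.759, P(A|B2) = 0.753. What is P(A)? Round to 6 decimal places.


P(A) = P(A|B1)*P(B1) + P(A|B2)*P(B2)
P(A|B1)*P(B1) = 0.759 * 0.286 = 0.217074
P(A|B2)*P(B2) = 0.753 * 0.714 = 0.537642
P(A) = 0.217074 + 0.537642 = 0.754716

0.754716


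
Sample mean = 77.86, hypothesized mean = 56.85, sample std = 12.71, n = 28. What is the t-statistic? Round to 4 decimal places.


t = (xbar - mu0) / (s/sqrt(n))
xbar - mu0 = 77.86 - 56.85 = 21.01
sqrt(28) ≈ 5.29150262
s/sqrt(n) = 12.71 / 5.29150262 ≈ 2.40196423
t = 21.01 / 2.40196423 ≈ 8.747008

8.7470


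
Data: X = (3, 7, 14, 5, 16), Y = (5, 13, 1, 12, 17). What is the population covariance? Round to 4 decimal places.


Cov = (1/n)*sum((xi-xbar)(yi-ybar))
n = 5, xbar = 45/5 = 9, ybar = 48/5 = 9.6
sum((xi-xbar)(yi-ybar)) = 20
Cov = 20 / 5 = 4

4.0000


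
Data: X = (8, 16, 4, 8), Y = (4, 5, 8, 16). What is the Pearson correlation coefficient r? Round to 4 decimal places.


r = sum((xi-xbar)(yi-ybar)) / sqrt(sum((xi-xbar)^2) * sum((yi-ybar)^2))
n = 4, xbar = 36/4 = 9, ybar = 33/4 = 8.25
Sxy = sum((xi-xbar)(yi-ybar)) = -25
Sxx = sum((xi-xbar)^2) = 76
Syy = sum((yi-ybar)^2) = 88.75
sqrt(Sxx*Syy) ≈ 82.127949
r = Sxy / sqrt(Sxx*Syy) = -25 / 82.127949 ≈ -0.304403

-0.3044


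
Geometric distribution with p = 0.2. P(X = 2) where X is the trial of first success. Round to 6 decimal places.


P = (1-p)^(k-1) * p
(1-p)^(k-1) = 0.8^1 = 0.8
P = 0.8 * 0.2 = 0.16

0.160000


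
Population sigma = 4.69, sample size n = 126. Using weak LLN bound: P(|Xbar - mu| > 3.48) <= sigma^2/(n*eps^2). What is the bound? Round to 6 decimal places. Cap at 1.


bound = min(1, sigma^2/(n*eps^2))
sigma^2 = 4.69^2 = 21.9961
n*eps^2 = 126 * 3.48^2 = 126 * 12.1104 = 1525.9104
sigma^2/(n*eps^2) = 21.9961 / 1525.9104 ≈ 0.01441507

0.014415


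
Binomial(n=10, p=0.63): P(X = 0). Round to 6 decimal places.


P = C(n,k) * p^k * (1-p)^(n-k)
C(10,0) = 1
p^k = 0.63^0 = 1
(1-p)^(n-k) = 0.37^10 ≈ 0.00004808584
P = 1 * 1 * 0.00004808584 ≈ 0.000048

0.000048


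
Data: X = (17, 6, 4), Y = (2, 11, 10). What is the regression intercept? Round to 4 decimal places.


a = ybar - b*xbar, where b = sum((xi-xbar)(yi-ybar)) / sum((xi-xbar)^2)
n = 3, xbar = 27/3 = 9, ybar = 23/3 ≈ 7.666667
Sxy = sum((xi-xbar)(yi-ybar)) = -67
Sxx = sum((xi-xbar)^2) = 98
b = Sxy / Sxx = -67/98 ≈ -0.683673
a = 7.666667 - (-0.683673) * 9 = 4063/294 ≈ 13.819728

13.8197


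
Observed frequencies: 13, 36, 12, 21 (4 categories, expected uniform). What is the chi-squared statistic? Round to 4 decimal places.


chi2 = sum((O-E)^2/E), E = total/4
total = 82, E = 82/4 = 20.5
(13 - 20.5)^2 / 20.5 = 56.25 / 20.5 = 225/82 ≈ 2.743902
(36 - 20.5)^2 / 20.5 = 240.25 / 20.5 = 961/82 ≈ 11.719512
(12 - 20.5)^2 / 20.5 = 72.25 / 20.5 = 289/82 ≈ 3.524390
(21 - 20.5)^2 / 20.5 = 0.25 / 20.5 = 1/82 ≈ 0.012195
chi2 = 18

18.0000


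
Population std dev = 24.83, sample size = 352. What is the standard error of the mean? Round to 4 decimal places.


SE = sigma / sqrt(n)
sqrt(352) ≈ 18.761663
SE = 24.83 / 18.761663 ≈ 1.323443

1.3234


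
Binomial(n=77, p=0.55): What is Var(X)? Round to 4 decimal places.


Var = n*p*(1-p) = 77 * 0.55 * 0.45 = 19.0575

19.0575


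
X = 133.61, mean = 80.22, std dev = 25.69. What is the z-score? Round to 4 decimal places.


z = (X - mu) / sigma
X - mu = 133.61 - 80.22 = 53.39
z = 53.39 / 25.69 = 5339/2569 ≈ 2.078241

2.0782


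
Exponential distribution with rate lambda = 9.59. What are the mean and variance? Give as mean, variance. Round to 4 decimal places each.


mean = 1/lam, var = 1/lam^2
mean = 1 / 9.59 = 100/959 ≈ 0.104275
lam^2 = 9.59^2 = 91.9681
var = 1 / 91.9681 ≈ 0.010873

0.1043, 0.0109


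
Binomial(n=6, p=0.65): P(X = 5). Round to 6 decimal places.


P = C(n,k) * p^k * (1-p)^(n-k)
C(6,5) = 6
p^k = 0.65^5 ≈ 0.1160291
(1-p)^(n-k) = 0.35^1 = 0.35
P = 6 * 0.1160291 * 0.35 ≈ 0.243661

0.243661


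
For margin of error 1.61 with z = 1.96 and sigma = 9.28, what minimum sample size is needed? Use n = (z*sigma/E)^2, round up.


z*sigma/E = 1.96 * 9.28 / 1.61 = 6496/575 ≈ 11.297391
(z*sigma/E)^2 ≈ 127.631050
round up: n = 128

128


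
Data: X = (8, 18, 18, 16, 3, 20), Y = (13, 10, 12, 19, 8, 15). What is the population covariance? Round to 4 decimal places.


Cov = (1/n)*sum((xi-xbar)(yi-ybar))
n = 6, xbar = 83/6 ≈ 13.833333, ybar = 77/6 ≈ 12.833333
sum((xi-xbar)(yi-ybar)) = 377/6 ≈ 62.833333
Cov = 62.833333 / 6 = 377/36 ≈ 10.472222

10.4722


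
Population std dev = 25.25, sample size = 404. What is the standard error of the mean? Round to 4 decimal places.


SE = sigma / sqrt(n)
sqrt(404) ≈ 20.099751
SE = 25.25 / 20.099751 ≈ 1.256234

1.2562


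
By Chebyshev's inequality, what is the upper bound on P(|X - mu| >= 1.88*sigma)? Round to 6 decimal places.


P <= 1/k^2
k^2 = 1.88^2 = 3.5344
1/k^2 = 1 / 3.5344 = 625/2209 ≈ 0.28293345

0.282933


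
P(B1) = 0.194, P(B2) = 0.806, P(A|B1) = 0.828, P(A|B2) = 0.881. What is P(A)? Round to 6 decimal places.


P(A) = P(A|B1)*P(B1) + P(A|B2)*P(B2)
P(A|B1)*P(B1) = 0.828 * 0.194 = 0.160632
P(A|B2)*P(B2) = 0.881 * 0.806 = 0.710086
P(A) = 0.160632 + 0.710086 = 0.870718

0.870718


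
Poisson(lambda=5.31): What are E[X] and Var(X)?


E[X] = Var(X) = lambda = 5.31

5.31, 5.31


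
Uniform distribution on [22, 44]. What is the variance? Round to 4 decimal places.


Var = (b-a)^2 / 12
(b-a)^2 = (44 - 22)^2 = 484
Var = 484/12 ≈ 40.333333

40.3333


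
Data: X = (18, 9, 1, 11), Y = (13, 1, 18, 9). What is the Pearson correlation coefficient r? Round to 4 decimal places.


r = sum((xi-xbar)(yi-ybar)) / sqrt(sum((xi-xbar)^2) * sum((yi-ybar)^2))
n = 4, xbar = 39/4 = 9.75, ybar = 41/4 = 10.25
Sxy = sum((xi-xbar)(yi-ybar)) = -39.75
Sxx = sum((xi-xbar)^2) = 146.75
Syy = sum((yi-ybar)^2) = 154.75
sqrt(Sxx*Syy) ≈ 150.696923
r = Sxy / sqrt(Sxx*Syy) = -39.75 / 150.696923 ≈ -0.263774

-0.2638


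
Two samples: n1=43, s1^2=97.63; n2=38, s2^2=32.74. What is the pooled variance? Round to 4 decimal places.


sp^2 = ((n1-1)*s1^2 + (n2-1)*s2^2)/(n1+n2-2)
(n1-1)*s1^2 = 42 * 97.63 = 4100.46
(n2-1)*s2^2 = 37 * 32.74 = 1211.38
numerator = 4100.46 + 1211.38 = 5311.84
n1+n2-2 = 79
sp^2 = 5311.84 / 79 = 132796/1975 ≈ 67.238481

67.2385


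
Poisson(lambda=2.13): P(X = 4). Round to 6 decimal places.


P = e^(-lam) * lam^k / k!
e^(-2.13) ≈ 0.1188373
lam^k = 2.13^4 ≈ 20.583462
k! = 4! = 24
P = 0.1188373 * 20.583462 / 24 ≈ 0.101920

0.101920
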